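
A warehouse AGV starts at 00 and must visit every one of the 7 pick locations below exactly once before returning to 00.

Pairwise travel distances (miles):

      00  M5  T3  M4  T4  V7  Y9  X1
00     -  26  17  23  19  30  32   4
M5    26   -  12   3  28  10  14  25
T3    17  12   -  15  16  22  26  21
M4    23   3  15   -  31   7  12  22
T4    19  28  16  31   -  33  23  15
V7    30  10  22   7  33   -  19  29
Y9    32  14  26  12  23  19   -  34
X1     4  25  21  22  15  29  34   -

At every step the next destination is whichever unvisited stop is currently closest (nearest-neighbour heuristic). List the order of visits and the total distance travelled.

108 miles along 00 → X1 → T4 → T3 → M5 → M4 → V7 → Y9 → 00.

At 00 the remaining stops are X1 4, T3 17, T4 19, M4 23, M5 26, V7 30, Y9 32; go to X1.
At X1 the remaining stops are T4 15, T3 21, M4 22, M5 25, V7 29, Y9 34; go to T4.
At T4 the remaining stops are T3 16, Y9 23, M5 28, M4 31, V7 33; go to T3.
At T3 the remaining stops are M5 12, M4 15, V7 22, Y9 26; go to M5.
At M5 the remaining stops are M4 3, V7 10, Y9 14; go to M4.
At M4 the remaining stops are V7 7, Y9 12; go to V7.
At V7 the remaining stops are Y9 19; go to Y9.
Return Y9→00: 32.
Total = 4 + 15 + 16 + 12 + 3 + 7 + 19 + 32 = 108.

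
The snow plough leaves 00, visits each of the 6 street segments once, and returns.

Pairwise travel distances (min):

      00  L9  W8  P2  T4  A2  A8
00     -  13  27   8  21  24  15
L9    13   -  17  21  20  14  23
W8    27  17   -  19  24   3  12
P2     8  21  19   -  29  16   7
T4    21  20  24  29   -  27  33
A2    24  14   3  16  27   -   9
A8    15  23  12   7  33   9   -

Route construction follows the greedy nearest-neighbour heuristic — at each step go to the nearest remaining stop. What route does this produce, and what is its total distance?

Total distance 85 min via the nearest-neighbour route 00 → P2 → A8 → A2 → W8 → L9 → T4 → 00.

At 00 the remaining stops are P2 8, L9 13, A8 15, T4 21, A2 24, W8 27; go to P2.
At P2 the remaining stops are A8 7, A2 16, W8 19, L9 21, T4 29; go to A8.
At A8 the remaining stops are A2 9, W8 12, L9 23, T4 33; go to A2.
At A2 the remaining stops are W8 3, L9 14, T4 27; go to W8.
At W8 the remaining stops are L9 17, T4 24; go to L9.
At L9 the remaining stops are T4 20; go to T4.
Return T4→00: 21.
Total = 8 + 7 + 9 + 3 + 17 + 20 + 21 = 85.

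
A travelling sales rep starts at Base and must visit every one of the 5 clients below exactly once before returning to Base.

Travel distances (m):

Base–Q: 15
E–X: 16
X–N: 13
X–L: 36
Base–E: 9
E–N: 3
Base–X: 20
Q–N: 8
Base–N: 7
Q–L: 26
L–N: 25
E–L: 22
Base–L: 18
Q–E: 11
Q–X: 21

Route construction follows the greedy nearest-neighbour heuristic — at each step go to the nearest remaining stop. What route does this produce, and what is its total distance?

At Base the remaining stops are N 7, E 9, Q 15, L 18, X 20; go to N.
At N the remaining stops are E 3, Q 8, X 13, L 25; go to E.
At E the remaining stops are Q 11, X 16, L 22; go to Q.
At Q the remaining stops are X 21, L 26; go to X.
At X the remaining stops are L 36; go to L.
Return L→Base: 18.
Total = 7 + 3 + 11 + 21 + 36 + 18 = 96.

Nearest-neighbour total = 96 m; route Base → N → E → Q → X → L → Base.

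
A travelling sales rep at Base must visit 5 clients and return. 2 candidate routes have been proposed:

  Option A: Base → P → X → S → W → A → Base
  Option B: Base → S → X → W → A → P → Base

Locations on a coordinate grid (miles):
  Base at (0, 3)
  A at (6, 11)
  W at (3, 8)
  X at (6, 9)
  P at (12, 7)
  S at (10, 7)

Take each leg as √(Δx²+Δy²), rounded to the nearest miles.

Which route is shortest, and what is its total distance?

42 miles — Option B is the shortest.

Option A: 13 + 6 + 4 + 7 + 4 + 10 = 44
Option B: 11 + 4 + 3 + 4 + 7 + 13 = 42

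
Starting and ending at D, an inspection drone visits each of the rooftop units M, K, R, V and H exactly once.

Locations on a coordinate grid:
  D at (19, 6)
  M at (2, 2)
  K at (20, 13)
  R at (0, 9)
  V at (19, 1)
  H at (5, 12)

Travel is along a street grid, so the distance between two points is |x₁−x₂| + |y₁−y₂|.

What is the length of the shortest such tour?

64 — the shortest possible round trip.

There are 60 distinct closed tours to check (reversals are equivalent).
D→M→K→R→V→H→D: 21+29+24+27+25+20 = 146
D→M→K→R→H→V→D: 21+29+24+8+25+5 = 112
D→M→K→V→R→H→D: 21+29+13+27+8+20 = 118
D→M→K→V→H→R→D: 21+29+13+25+8+22 = 118
D→M→K→H→R→V→D: 21+29+16+8+27+5 = 106
D→M→K→H→V→R→D: 21+29+16+25+27+22 = 140
D→M→R→K→V→H→D: 21+9+24+13+25+20 = 112
D→M→R→K→H→V→D: 21+9+24+16+25+5 = 100
D→M→R→V→K→H→D: 21+9+27+13+16+20 = 106
D→M→R→V→H→K→D: 21+9+27+25+16+8 = 106
D→M→R→H→K→V→D: 21+9+8+16+13+5 = 72
D→M→R→H→V→K→D: 21+9+8+25+13+8 = 84
D→M→V→K→R→H→D: 21+18+13+24+8+20 = 104
D→M→V→K→H→R→D: 21+18+13+16+8+22 = 98
… (46 more)
D→K→H→R→M→V→D: 8+16+8+9+18+5 = 64  ← best
The minimum is 64.
One optimal route: D → K → H → R → M → V → D (or its reverse).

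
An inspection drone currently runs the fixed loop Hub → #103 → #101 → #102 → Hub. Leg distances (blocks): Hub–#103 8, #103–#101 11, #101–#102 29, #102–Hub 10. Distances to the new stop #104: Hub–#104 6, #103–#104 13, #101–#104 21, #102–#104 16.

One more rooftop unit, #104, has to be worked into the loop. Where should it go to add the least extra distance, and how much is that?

+8 blocks — insert #104 between #101 and #102.

Insertion cost between consecutive stops i–j is d(i,#104) + d(#104,j) − d(i,j):
  between Hub and #103: 6 + 13 − 8 = 11
  between #103 and #101: 13 + 21 − 11 = 23
  between #101 and #102: 21 + 16 − 29 = 8
  between #102 and Hub: 16 + 6 − 10 = 12
Cheapest insertion is between #101 and #102, adding 8.
New total = 58 + 8 = 66.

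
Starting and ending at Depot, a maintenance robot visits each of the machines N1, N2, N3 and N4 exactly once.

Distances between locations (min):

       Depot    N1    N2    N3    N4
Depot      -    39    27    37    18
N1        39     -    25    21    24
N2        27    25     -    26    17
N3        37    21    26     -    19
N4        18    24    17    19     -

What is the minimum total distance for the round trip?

Minimum total distance: 110 min.

With 4 stops there are 4!/2 = 12 distinct round trips (a route and its reverse cost the same).
Depot → N1 → N2 → N3 → N4 → Depot: 39+25+26+19+18 = 127
Depot → N1 → N2 → N4 → N3 → Depot: 39+25+17+19+37 = 137
Depot → N1 → N3 → N2 → N4 → Depot: 39+21+26+17+18 = 121
Depot → N1 → N3 → N4 → N2 → Depot: 39+21+19+17+27 = 123
Depot → N1 → N4 → N2 → N3 → Depot: 39+24+17+26+37 = 143
Depot → N1 → N4 → N3 → N2 → Depot: 39+24+19+26+27 = 135
Depot → N2 → N1 → N3 → N4 → Depot: 27+25+21+19+18 = 110
Depot → N2 → N1 → N4 → N3 → Depot: 27+25+24+19+37 = 132
Depot → N2 → N3 → N1 → N4 → Depot: 27+26+21+24+18 = 116
Depot → N2 → N4 → N1 → N3 → Depot: 27+17+24+21+37 = 126
Depot → N3 → N1 → N2 → N4 → Depot: 37+21+25+17+18 = 118
Depot → N3 → N2 → N1 → N4 → Depot: 37+26+25+24+18 = 130
The minimum is 110.
One optimal route: Depot → N2 → N1 → N3 → N4 → Depot (or its reverse).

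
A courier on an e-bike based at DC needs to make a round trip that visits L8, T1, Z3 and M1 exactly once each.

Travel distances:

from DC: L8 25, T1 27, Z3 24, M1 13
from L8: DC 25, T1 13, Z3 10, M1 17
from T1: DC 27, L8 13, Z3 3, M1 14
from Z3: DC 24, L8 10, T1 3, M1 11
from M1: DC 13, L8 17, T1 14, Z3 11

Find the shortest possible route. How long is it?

With 4 stops there are 4!/2 = 12 distinct round trips (a route and its reverse cost the same).
DC → L8 → T1 → Z3 → M1 → DC: 25+13+3+11+13 = 65
DC → L8 → T1 → M1 → Z3 → DC: 25+13+14+11+24 = 87
DC → L8 → Z3 → T1 → M1 → DC: 25+10+3+14+13 = 65
DC → L8 → Z3 → M1 → T1 → DC: 25+10+11+14+27 = 87
DC → L8 → M1 → T1 → Z3 → DC: 25+17+14+3+24 = 83
DC → L8 → M1 → Z3 → T1 → DC: 25+17+11+3+27 = 83
DC → T1 → L8 → Z3 → M1 → DC: 27+13+10+11+13 = 74
DC → T1 → L8 → M1 → Z3 → DC: 27+13+17+11+24 = 92
DC → T1 → Z3 → L8 → M1 → DC: 27+3+10+17+13 = 70
DC → T1 → M1 → L8 → Z3 → DC: 27+14+17+10+24 = 92
DC → Z3 → L8 → T1 → M1 → DC: 24+10+13+14+13 = 74
DC → Z3 → T1 → L8 → M1 → DC: 24+3+13+17+13 = 70
The minimum is 65.
One optimal route: DC → L8 → T1 → Z3 → M1 → DC (or its reverse).

65 — the shortest possible round trip.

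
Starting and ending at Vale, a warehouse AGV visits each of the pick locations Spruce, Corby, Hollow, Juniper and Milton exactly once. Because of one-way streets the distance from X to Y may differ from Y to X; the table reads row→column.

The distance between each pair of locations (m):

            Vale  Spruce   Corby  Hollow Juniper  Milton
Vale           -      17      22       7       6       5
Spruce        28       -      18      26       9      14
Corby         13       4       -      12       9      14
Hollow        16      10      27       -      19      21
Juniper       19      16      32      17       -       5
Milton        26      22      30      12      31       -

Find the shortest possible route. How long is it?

Vale - Spruce - Corby - Hollow - Juniper - Milton - Vale: 17+18+12+19+5+26 = 97
Vale - Spruce - Corby - Hollow - Milton - Juniper - Vale: 17+18+12+21+31+19 = 118
Vale - Spruce - Corby - Juniper - Hollow - Milton - Vale: 17+18+9+17+21+26 = 108
Vale - Spruce - Corby - Juniper - Milton - Hollow - Vale: 17+18+9+5+12+16 = 77
Vale - Spruce - Corby - Milton - Hollow - Juniper - Vale: 17+18+14+12+19+19 = 99
Vale - Spruce - Corby - Milton - Juniper - Hollow - Vale: 17+18+14+31+17+16 = 113
Vale - Spruce - Hollow - Corby - Juniper - Milton - Vale: 17+26+27+9+5+26 = 110
Vale - Spruce - Hollow - Corby - Milton - Juniper - Vale: 17+26+27+14+31+19 = 134
Vale - Spruce - Hollow - Juniper - Corby - Milton - Vale: 17+26+19+32+14+26 = 134
Vale - Spruce - Hollow - Juniper - Milton - Corby - Vale: 17+26+19+5+30+13 = 110
Vale - Spruce - Hollow - Milton - Corby - Juniper - Vale: 17+26+21+30+9+19 = 122
Vale - Spruce - Hollow - Milton - Juniper - Corby - Vale: 17+26+21+31+32+13 = 140
Vale - Spruce - Juniper - Corby - Hollow - Milton - Vale: 17+9+32+12+21+26 = 117
Vale - Spruce - Juniper - Corby - Milton - Hollow - Vale: 17+9+32+14+12+16 = 100
… (106 more)
Vale - Juniper - Milton - Hollow - Spruce - Corby - Vale: 6+5+12+10+18+13 = 64  ← best
The minimum is 64.
One optimal route: Vale → Juniper → Milton → Hollow → Spruce → Corby → Vale.

Minimum total distance: 64 m.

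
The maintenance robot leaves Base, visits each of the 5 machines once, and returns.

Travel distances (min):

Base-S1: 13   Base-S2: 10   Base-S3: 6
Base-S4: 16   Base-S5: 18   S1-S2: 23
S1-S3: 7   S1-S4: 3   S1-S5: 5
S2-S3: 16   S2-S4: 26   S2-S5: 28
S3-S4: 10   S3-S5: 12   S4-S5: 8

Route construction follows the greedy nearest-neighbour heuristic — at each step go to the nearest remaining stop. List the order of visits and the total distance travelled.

Base → [S3:6 / S2:10 / S1:13 / S4:16 / S5:18] → S3 (6)
S3 → [S1:7 / S4:10 / S5:12 / S2:16] → S1 (7)
S1 → [S4:3 / S5:5 / S2:23] → S4 (3)
S4 → [S5:8 / S2:26] → S5 (8)
S5 → [S2:28] → S2 (28)
Return S2→Base: 10.
Total = 6 + 7 + 3 + 8 + 28 + 10 = 62.

62 min along Base → S3 → S1 → S4 → S5 → S2 → Base.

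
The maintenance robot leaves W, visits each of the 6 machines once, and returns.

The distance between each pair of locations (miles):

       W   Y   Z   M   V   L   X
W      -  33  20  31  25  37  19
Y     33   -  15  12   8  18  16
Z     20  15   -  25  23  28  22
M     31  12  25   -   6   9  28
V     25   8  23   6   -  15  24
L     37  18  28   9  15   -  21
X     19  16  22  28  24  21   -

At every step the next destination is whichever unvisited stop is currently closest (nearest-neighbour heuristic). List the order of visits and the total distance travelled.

Nearest-neighbour total = 106 miles; route W → X → Y → V → M → L → Z → W.

W → [X:19 / Z:20 / V:25 / M:31 / Y:33 / L:37] → X (19)
X → [Y:16 / L:21 / Z:22 / V:24 / M:28] → Y (16)
Y → [V:8 / M:12 / Z:15 / L:18] → V (8)
V → [M:6 / L:15 / Z:23] → M (6)
M → [L:9 / Z:25] → L (9)
L → [Z:28] → Z (28)
Return Z→W: 20.
Total = 19 + 16 + 8 + 6 + 9 + 28 + 20 = 106.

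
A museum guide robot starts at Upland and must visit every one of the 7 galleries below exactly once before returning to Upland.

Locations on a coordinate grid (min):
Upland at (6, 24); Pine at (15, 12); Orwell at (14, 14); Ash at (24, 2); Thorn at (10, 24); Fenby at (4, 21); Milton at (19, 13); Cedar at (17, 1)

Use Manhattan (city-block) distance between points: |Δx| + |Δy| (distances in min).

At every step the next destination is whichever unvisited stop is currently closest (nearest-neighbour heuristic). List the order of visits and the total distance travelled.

100 min along Upland → Thorn → Fenby → Orwell → Pine → Milton → Cedar → Ash → Upland.

At Upland the remaining stops are Thorn 4, Fenby 5, Orwell 18, Pine 21, Milton 24, Cedar 34, Ash 40; go to Thorn.
At Thorn the remaining stops are Fenby 9, Orwell 14, Pine 17, Milton 20, Cedar 30, Ash 36; go to Fenby.
At Fenby the remaining stops are Orwell 17, Pine 20, Milton 23, Cedar 33, Ash 39; go to Orwell.
At Orwell the remaining stops are Pine 3, Milton 6, Cedar 16, Ash 22; go to Pine.
At Pine the remaining stops are Milton 5, Cedar 13, Ash 19; go to Milton.
At Milton the remaining stops are Cedar 14, Ash 16; go to Cedar.
At Cedar the remaining stops are Ash 8; go to Ash.
Return Ash→Upland: 40.
Total = 4 + 9 + 17 + 3 + 5 + 14 + 8 + 40 = 100.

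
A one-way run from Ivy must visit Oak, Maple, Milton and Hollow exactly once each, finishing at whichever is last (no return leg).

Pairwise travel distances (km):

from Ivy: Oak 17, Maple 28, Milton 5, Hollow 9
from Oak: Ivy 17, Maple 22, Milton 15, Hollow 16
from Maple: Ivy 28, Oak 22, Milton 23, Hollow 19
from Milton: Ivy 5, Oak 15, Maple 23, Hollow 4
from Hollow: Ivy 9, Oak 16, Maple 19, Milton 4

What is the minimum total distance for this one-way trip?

47 km — the minimum one-way total.

There are 4! = 24 possible orderings.
Ivy → Oak → Maple → Milton → Hollow: 17+22+23+4 = 66
Ivy → Oak → Maple → Hollow → Milton: 17+22+19+4 = 62
Ivy → Oak → Milton → Maple → Hollow: 17+15+23+19 = 74
Ivy → Oak → Milton → Hollow → Maple: 17+15+4+19 = 55
Ivy → Oak → Hollow → Maple → Milton: 17+16+19+23 = 75
Ivy → Oak → Hollow → Milton → Maple: 17+16+4+23 = 60
Ivy → Maple → Oak → Milton → Hollow: 28+22+15+4 = 69
Ivy → Maple → Oak → Hollow → Milton: 28+22+16+4 = 70
Ivy → Maple → Milton → Oak → Hollow: 28+23+15+16 = 82
Ivy → Maple → Milton → Hollow → Oak: 28+23+4+16 = 71
Ivy → Maple → Hollow → Oak → Milton: 28+19+16+15 = 78
Ivy → Maple → Hollow → Milton → Oak: 28+19+4+15 = 66
Ivy → Milton → Oak → Maple → Hollow: 5+15+22+19 = 61
Ivy → Milton → Oak → Hollow → Maple: 5+15+16+19 = 55
… (10 more)
Ivy → Milton → Hollow → Oak → Maple: 5+4+16+22 = 47  ← best
The minimum is 47.
One shortest path: Ivy → Milton → Hollow → Oak → Maple.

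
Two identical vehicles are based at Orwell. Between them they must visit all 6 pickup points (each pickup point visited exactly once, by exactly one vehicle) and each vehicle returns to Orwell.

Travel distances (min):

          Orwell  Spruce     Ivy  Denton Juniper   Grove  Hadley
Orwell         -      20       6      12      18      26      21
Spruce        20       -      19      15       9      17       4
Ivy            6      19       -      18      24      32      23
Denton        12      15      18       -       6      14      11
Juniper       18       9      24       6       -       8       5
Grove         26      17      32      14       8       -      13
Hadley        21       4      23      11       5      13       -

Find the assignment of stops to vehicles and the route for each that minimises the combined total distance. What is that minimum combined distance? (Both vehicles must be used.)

Check every non-empty split of the stops between the two vehicles; for each half take its own optimal tour:
  {Spruce} + {Ivy, Denton, Juniper, Grove, Hadley}: 40 + 68 = 108
  {Ivy} + {Spruce, Denton, Juniper, Grove, Hadley}: 12 + 63 = 75
  {Spruce, Ivy} + {Denton, Juniper, Grove, Hadley}: 45 + 60 = 105
  {Denton} + {Spruce, Ivy, Juniper, Grove, Hadley}: 24 + 68 = 92
  {Spruce, Denton} + {Ivy, Juniper, Grove, Hadley}: 47 + 68 = 115
  {Ivy, Denton} + {Spruce, Juniper, Grove, Hadley}: 36 + 63 = 99
  … (31 splits in total)
Best: vehicle 1 Orwell → Ivy → Orwell = 12; vehicle 2 Orwell → Spruce → Hadley → Juniper → Grove → Denton → Orwell = 63; combined 75.

75 min — the smallest possible combined total.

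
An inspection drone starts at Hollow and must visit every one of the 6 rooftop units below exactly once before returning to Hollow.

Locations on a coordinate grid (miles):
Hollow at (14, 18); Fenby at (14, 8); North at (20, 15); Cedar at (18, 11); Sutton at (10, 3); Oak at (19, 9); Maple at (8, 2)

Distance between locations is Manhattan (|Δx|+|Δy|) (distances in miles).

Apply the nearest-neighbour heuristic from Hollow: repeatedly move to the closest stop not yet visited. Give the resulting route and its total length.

From Hollow: distances to unvisited — North=9, Fenby=10, Cedar=11, Oak=14, Sutton=19, Maple=22. Nearest is North (9).
From North: distances to unvisited — Cedar=6, Oak=7, Fenby=13, Sutton=22, Maple=25. Nearest is Cedar (6).
From Cedar: distances to unvisited — Oak=3, Fenby=7, Sutton=16, Maple=19. Nearest is Oak (3).
From Oak: distances to unvisited — Fenby=6, Sutton=15, Maple=18. Nearest is Fenby (6).
From Fenby: distances to unvisited — Sutton=9, Maple=12. Nearest is Sutton (9).
From Sutton: distances to unvisited — Maple=3. Nearest is Maple (3).
Return Maple→Hollow: 22.
Total = 9 + 6 + 3 + 6 + 9 + 3 + 22 = 58.

Total distance 58 miles via the nearest-neighbour route Hollow → North → Cedar → Oak → Fenby → Sutton → Maple → Hollow.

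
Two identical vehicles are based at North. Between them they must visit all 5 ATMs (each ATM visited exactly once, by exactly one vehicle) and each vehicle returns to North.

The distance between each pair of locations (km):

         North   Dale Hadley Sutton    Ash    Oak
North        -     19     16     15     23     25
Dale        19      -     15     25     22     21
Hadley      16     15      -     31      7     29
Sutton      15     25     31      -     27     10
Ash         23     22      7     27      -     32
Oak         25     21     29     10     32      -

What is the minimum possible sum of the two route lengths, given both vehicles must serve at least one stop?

Minimum combined distance: 111 km.

There are 2^4 − 1 = 15 ways to divide the 5 stops into two non-empty groups. For each, the best each vehicle can do is its own shortest tour through its group:
  {Dale} + {Hadley, Sutton, Ash, Oak}: 38 + 80 = 118
  {Hadley} + {Dale, Sutton, Ash, Oak}: 32 + 91 = 123
  {Dale, Hadley} + {Sutton, Ash, Oak}: 50 + 80 = 130
  {Sutton} + {Dale, Hadley, Ash, Oak}: 30 + 91 = 121
  {Dale, Sutton} + {Hadley, Ash, Oak}: 59 + 80 = 139
  {Hadley, Sutton} + {Dale, Ash, Oak}: 62 + 91 = 153
  … (15 splits in total)
  {Hadley, Ash} + {Dale, Sutton, Oak}: 46 + 65 = 111  ← best
Best: vehicle 1 North → Hadley → Ash → North = 46; vehicle 2 North → Dale → Oak → Sutton → North = 65; combined 111.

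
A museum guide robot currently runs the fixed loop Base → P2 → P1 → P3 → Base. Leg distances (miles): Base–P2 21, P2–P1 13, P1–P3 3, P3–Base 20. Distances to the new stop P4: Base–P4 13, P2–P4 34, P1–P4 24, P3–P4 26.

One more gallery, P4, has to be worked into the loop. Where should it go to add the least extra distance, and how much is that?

Insertion cost between consecutive stops i–j is d(i,P4) + d(P4,j) − d(i,j):
  between Base and P2: 13 + 34 − 21 = 26
  between P2 and P1: 34 + 24 − 13 = 45
  between P1 and P3: 24 + 26 − 3 = 47
  between P3 and Base: 26 + 13 − 20 = 19
Cheapest insertion is between P3 and Base, adding 19.
New total = 57 + 19 = 76.

Adding 19 miles by placing P4 on the P3–Base leg.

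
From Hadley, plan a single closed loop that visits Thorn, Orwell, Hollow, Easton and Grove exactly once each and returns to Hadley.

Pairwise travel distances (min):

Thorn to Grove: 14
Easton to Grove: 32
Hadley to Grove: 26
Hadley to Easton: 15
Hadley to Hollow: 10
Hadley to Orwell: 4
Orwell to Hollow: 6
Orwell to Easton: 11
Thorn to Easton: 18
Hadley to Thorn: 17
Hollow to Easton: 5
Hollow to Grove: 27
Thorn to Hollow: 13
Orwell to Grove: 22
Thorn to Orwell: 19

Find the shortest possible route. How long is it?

With 5 stops there are 5!/2 = 60 distinct round trips (a route and its reverse cost the same).
Hadley → Thorn → Orwell → Hollow → Easton → Grove → Hadley: 17+19+6+5+32+26 = 105
Hadley → Thorn → Orwell → Hollow → Grove → Easton → Hadley: 17+19+6+27+32+15 = 116
Hadley → Thorn → Orwell → Easton → Hollow → Grove → Hadley: 17+19+11+5+27+26 = 105
Hadley → Thorn → Orwell → Easton → Grove → Hollow → Hadley: 17+19+11+32+27+10 = 116
Hadley → Thorn → Orwell → Grove → Hollow → Easton → Hadley: 17+19+22+27+5+15 = 105
Hadley → Thorn → Orwell → Grove → Easton → Hollow → Hadley: 17+19+22+32+5+10 = 105
Hadley → Thorn → Hollow → Orwell → Easton → Grove → Hadley: 17+13+6+11+32+26 = 105
Hadley → Thorn → Hollow → Orwell → Grove → Easton → Hadley: 17+13+6+22+32+15 = 105
Hadley → Thorn → Hollow → Easton → Orwell → Grove → Hadley: 17+13+5+11+22+26 = 94
Hadley → Thorn → Hollow → Easton → Grove → Orwell → Hadley: 17+13+5+32+22+4 = 93
Hadley → Thorn → Hollow → Grove → Orwell → Easton → Hadley: 17+13+27+22+11+15 = 105
Hadley → Thorn → Hollow → Grove → Easton → Orwell → Hadley: 17+13+27+32+11+4 = 104
Hadley → Thorn → Easton → Orwell → Hollow → Grove → Hadley: 17+18+11+6+27+26 = 105
Hadley → Thorn → Easton → Orwell → Grove → Hollow → Hadley: 17+18+11+22+27+10 = 105
… (46 more)
Hadley → Orwell → Hollow → Easton → Thorn → Grove → Hadley: 4+6+5+18+14+26 = 73  ← best
The minimum is 73.
One optimal route: Hadley → Orwell → Hollow → Easton → Thorn → Grove → Hadley (or its reverse).

73 min — the shortest possible round trip.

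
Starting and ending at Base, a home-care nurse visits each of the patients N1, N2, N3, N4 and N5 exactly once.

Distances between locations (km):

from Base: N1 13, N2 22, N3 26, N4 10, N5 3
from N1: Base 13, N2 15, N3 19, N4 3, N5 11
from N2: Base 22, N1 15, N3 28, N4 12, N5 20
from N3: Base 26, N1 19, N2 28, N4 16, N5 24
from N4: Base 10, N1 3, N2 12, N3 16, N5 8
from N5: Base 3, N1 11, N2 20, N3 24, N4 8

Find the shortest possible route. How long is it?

There are 60 distinct closed tours to check (reversals are equivalent).
Base-N1-N2-N3-N4-N5-Base: 13+15+28+16+8+3 = 83
Base-N1-N2-N3-N5-N4-Base: 13+15+28+24+8+10 = 98
Base-N1-N2-N4-N3-N5-Base: 13+15+12+16+24+3 = 83
Base-N1-N2-N4-N5-N3-Base: 13+15+12+8+24+26 = 98
Base-N1-N2-N5-N3-N4-Base: 13+15+20+24+16+10 = 98
Base-N1-N2-N5-N4-N3-Base: 13+15+20+8+16+26 = 98
Base-N1-N3-N2-N4-N5-Base: 13+19+28+12+8+3 = 83
Base-N1-N3-N2-N5-N4-Base: 13+19+28+20+8+10 = 98
Base-N1-N3-N4-N2-N5-Base: 13+19+16+12+20+3 = 83
Base-N1-N3-N4-N5-N2-Base: 13+19+16+8+20+22 = 98
Base-N1-N3-N5-N2-N4-Base: 13+19+24+20+12+10 = 98
Base-N1-N3-N5-N4-N2-Base: 13+19+24+8+12+22 = 98
Base-N1-N4-N2-N3-N5-Base: 13+3+12+28+24+3 = 83
Base-N1-N4-N2-N5-N3-Base: 13+3+12+20+24+26 = 98
… (46 more)
The minimum is 83.
One optimal route: Base → N1 → N2 → N3 → N4 → N5 → Base (or its reverse).

Shortest round trip = 83 km.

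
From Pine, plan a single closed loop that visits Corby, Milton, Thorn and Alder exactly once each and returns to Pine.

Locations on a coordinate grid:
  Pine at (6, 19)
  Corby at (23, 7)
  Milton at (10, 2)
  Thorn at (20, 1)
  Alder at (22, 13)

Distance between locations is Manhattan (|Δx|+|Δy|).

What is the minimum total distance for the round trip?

70 — the shortest possible round trip.

With 4 stops there are 4!/2 = 12 distinct round trips (a route and its reverse cost the same).
Pine→Corby→Milton→Thorn→Alder→Pine: 29+18+11+14+22 = 94
Pine→Corby→Milton→Alder→Thorn→Pine: 29+18+23+14+32 = 116
Pine→Corby→Thorn→Milton→Alder→Pine: 29+9+11+23+22 = 94
Pine→Corby→Thorn→Alder→Milton→Pine: 29+9+14+23+21 = 96
Pine→Corby→Alder→Milton→Thorn→Pine: 29+7+23+11+32 = 102
Pine→Corby→Alder→Thorn→Milton→Pine: 29+7+14+11+21 = 82
Pine→Milton→Corby→Thorn→Alder→Pine: 21+18+9+14+22 = 84
Pine→Milton→Corby→Alder→Thorn→Pine: 21+18+7+14+32 = 92
Pine→Milton→Thorn→Corby→Alder→Pine: 21+11+9+7+22 = 70
Pine→Milton→Alder→Corby→Thorn→Pine: 21+23+7+9+32 = 92
Pine→Thorn→Corby→Milton→Alder→Pine: 32+9+18+23+22 = 104
Pine→Thorn→Milton→Corby→Alder→Pine: 32+11+18+7+22 = 90
The minimum is 70.
One optimal route: Pine → Milton → Thorn → Corby → Alder → Pine (or its reverse).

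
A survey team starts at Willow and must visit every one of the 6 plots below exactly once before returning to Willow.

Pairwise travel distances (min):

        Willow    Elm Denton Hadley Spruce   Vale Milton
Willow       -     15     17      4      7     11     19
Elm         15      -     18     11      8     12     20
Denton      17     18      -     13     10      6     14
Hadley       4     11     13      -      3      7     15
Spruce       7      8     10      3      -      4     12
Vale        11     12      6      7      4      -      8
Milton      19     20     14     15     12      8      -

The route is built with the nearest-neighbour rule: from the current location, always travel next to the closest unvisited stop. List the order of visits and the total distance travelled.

Nearest-neighbour total = 66 min; route Willow → Hadley → Spruce → Vale → Denton → Milton → Elm → Willow.

At Willow the remaining stops are Hadley 4, Spruce 7, Vale 11, Elm 15, Denton 17, Milton 19; go to Hadley.
At Hadley the remaining stops are Spruce 3, Vale 7, Elm 11, Denton 13, Milton 15; go to Spruce.
At Spruce the remaining stops are Vale 4, Elm 8, Denton 10, Milton 12; go to Vale.
At Vale the remaining stops are Denton 6, Milton 8, Elm 12; go to Denton.
At Denton the remaining stops are Milton 14, Elm 18; go to Milton.
At Milton the remaining stops are Elm 20; go to Elm.
Return Elm→Willow: 15.
Total = 4 + 3 + 4 + 6 + 14 + 20 + 15 = 66.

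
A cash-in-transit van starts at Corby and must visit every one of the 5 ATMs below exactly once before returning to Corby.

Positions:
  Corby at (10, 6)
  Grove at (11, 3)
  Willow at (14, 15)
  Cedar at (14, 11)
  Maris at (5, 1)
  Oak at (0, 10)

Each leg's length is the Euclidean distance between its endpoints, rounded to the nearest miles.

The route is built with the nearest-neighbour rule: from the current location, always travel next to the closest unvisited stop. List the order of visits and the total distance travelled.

From Corby: distances to unvisited — Grove=3, Cedar=6, Maris=7, Willow=10, Oak=11. Nearest is Grove (3).
From Grove: distances to unvisited — Maris=6, Cedar=9, Willow=12, Oak=13. Nearest is Maris (6).
From Maris: distances to unvisited — Oak=10, Cedar=13, Willow=17. Nearest is Oak (10).
From Oak: distances to unvisited — Cedar=14, Willow=15. Nearest is Cedar (14).
From Cedar: distances to unvisited — Willow=4. Nearest is Willow (4).
Return Willow→Corby: 10.
Total = 3 + 6 + 10 + 14 + 4 + 10 = 47.

Nearest-neighbour total = 47 miles; route Corby → Grove → Maris → Oak → Cedar → Willow → Corby.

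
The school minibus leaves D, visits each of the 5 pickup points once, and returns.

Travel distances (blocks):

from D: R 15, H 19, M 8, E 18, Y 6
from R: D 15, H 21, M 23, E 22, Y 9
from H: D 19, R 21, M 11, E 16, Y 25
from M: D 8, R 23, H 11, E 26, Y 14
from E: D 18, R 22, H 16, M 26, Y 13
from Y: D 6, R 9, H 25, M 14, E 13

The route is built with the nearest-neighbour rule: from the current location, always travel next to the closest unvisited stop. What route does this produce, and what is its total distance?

D → [Y:6 / M:8 / R:15 / E:18 / H:19] → Y (6)
Y → [R:9 / E:13 / M:14 / H:25] → R (9)
R → [H:21 / E:22 / M:23] → H (21)
H → [M:11 / E:16] → M (11)
M → [E:26] → E (26)
Return E→D: 18.
Total = 6 + 9 + 21 + 11 + 26 + 18 = 91.

Total distance 91 blocks via the nearest-neighbour route D → Y → R → H → M → E → D.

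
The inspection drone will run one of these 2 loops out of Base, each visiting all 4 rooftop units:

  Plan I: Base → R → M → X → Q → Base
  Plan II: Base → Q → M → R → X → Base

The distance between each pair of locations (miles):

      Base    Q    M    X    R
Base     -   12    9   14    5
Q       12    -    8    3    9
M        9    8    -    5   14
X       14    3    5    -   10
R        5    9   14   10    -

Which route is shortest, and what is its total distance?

39 miles — Plan I is the shortest.

Plan I: 5 + 14 + 5 + 3 + 12 = 39
Plan II: 12 + 8 + 14 + 10 + 14 = 58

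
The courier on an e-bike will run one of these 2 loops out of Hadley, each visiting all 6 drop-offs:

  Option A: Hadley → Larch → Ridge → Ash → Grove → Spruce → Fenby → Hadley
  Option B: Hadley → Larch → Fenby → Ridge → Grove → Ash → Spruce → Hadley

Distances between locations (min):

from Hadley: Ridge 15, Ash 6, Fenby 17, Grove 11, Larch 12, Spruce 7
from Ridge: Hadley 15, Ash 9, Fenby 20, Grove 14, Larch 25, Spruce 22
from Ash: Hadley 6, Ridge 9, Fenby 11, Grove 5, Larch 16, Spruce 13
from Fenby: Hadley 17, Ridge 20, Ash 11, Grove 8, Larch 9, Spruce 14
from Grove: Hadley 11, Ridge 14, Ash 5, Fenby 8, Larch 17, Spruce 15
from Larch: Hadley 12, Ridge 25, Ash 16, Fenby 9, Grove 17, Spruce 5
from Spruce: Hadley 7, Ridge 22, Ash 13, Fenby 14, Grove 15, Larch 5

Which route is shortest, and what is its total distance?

Shortest is Option B, total 80 min.

Option A: 12 + 25 + 9 + 5 + 15 + 14 + 17 = 97
Option B: 12 + 9 + 20 + 14 + 5 + 13 + 7 = 80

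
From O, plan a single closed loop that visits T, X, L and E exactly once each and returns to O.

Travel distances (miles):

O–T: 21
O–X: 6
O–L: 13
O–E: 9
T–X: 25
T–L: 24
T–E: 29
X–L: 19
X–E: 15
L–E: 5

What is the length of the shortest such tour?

Minimum total distance: 69 miles.

O → T → X → L → E → O: 21+25+19+5+9 = 79
O → T → X → E → L → O: 21+25+15+5+13 = 79
O → T → L → X → E → O: 21+24+19+15+9 = 88
O → T → L → E → X → O: 21+24+5+15+6 = 71
O → T → E → X → L → O: 21+29+15+19+13 = 97
O → T → E → L → X → O: 21+29+5+19+6 = 80
O → X → T → L → E → O: 6+25+24+5+9 = 69
O → X → T → E → L → O: 6+25+29+5+13 = 78
O → X → L → T → E → O: 6+19+24+29+9 = 87
O → X → E → T → L → O: 6+15+29+24+13 = 87
O → L → T → X → E → O: 13+24+25+15+9 = 86
O → L → X → T → E → O: 13+19+25+29+9 = 95
The minimum is 69.
One optimal route: O → X → T → L → E → O (or its reverse).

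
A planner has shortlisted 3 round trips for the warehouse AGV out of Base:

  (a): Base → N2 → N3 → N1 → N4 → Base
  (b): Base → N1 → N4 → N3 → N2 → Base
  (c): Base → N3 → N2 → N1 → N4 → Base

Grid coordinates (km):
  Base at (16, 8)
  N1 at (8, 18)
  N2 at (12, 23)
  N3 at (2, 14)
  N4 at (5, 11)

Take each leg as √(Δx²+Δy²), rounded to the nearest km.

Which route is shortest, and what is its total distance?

Shortest is (c), total 53 km.

(a): 16 + 13 + 7 + 8 + 11 = 55
(b): 13 + 8 + 4 + 13 + 16 = 54
(c): 15 + 13 + 6 + 8 + 11 = 53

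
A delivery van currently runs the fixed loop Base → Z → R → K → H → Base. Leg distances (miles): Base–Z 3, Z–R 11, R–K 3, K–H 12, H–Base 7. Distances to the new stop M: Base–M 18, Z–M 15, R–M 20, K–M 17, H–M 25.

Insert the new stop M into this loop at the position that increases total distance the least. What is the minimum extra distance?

Insertion cost between consecutive stops i–j is d(i,M) + d(M,j) − d(i,j):
  between Base and Z: 18 + 15 − 3 = 30
  between Z and R: 15 + 20 − 11 = 24
  between R and K: 20 + 17 − 3 = 34
  between K and H: 17 + 25 − 12 = 30
  between H and Base: 25 + 18 − 7 = 36
Cheapest insertion is between Z and R, adding 24.
New total = 36 + 24 = 60.

+24 miles — insert M between Z and R.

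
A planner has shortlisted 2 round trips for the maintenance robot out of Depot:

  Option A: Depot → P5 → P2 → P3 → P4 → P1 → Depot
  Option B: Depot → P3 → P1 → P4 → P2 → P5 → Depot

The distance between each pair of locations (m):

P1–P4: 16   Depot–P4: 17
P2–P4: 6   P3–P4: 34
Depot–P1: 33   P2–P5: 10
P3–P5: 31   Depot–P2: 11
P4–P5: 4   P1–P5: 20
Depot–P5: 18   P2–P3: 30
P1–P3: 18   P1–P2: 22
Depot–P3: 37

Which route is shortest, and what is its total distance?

Option A: 18 + 10 + 30 + 34 + 16 + 33 = 141
Option B: 37 + 18 + 16 + 6 + 10 + 18 = 105

105 m — Option B is the shortest.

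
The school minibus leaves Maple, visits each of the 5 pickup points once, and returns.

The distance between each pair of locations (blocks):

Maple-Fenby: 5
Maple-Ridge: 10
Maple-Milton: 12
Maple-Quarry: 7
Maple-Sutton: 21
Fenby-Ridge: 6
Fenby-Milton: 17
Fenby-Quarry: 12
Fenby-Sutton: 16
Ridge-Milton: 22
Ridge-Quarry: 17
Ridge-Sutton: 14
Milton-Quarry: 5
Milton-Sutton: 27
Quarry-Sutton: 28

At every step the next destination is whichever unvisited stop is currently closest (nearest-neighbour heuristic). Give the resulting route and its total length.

64 blocks along Maple → Fenby → Ridge → Sutton → Milton → Quarry → Maple.

Maple → [Fenby:5 / Quarry:7 / Ridge:10 / Milton:12 / Sutton:21] → Fenby (5)
Fenby → [Ridge:6 / Quarry:12 / Sutton:16 / Milton:17] → Ridge (6)
Ridge → [Sutton:14 / Quarry:17 / Milton:22] → Sutton (14)
Sutton → [Milton:27 / Quarry:28] → Milton (27)
Milton → [Quarry:5] → Quarry (5)
Return Quarry→Maple: 7.
Total = 5 + 6 + 14 + 27 + 5 + 7 = 64.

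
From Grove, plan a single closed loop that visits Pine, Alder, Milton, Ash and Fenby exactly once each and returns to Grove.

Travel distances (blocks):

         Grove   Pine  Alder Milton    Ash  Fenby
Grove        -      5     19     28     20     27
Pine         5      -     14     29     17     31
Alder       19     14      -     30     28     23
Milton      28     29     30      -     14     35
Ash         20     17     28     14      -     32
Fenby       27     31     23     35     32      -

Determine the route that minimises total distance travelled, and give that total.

111 blocks — the shortest possible round trip.

Grove→Pine→Alder→Milton→Ash→Fenby→Grove: 5+14+30+14+32+27 = 122
Grove→Pine→Alder→Milton→Fenby→Ash→Grove: 5+14+30+35+32+20 = 136
Grove→Pine→Alder→Ash→Milton→Fenby→Grove: 5+14+28+14+35+27 = 123
Grove→Pine→Alder→Ash→Fenby→Milton→Grove: 5+14+28+32+35+28 = 142
Grove→Pine→Alder→Fenby→Milton→Ash→Grove: 5+14+23+35+14+20 = 111
Grove→Pine→Alder→Fenby→Ash→Milton→Grove: 5+14+23+32+14+28 = 116
Grove→Pine→Milton→Alder→Ash→Fenby→Grove: 5+29+30+28+32+27 = 151
Grove→Pine→Milton→Alder→Fenby→Ash→Grove: 5+29+30+23+32+20 = 139
Grove→Pine→Milton→Ash→Alder→Fenby→Grove: 5+29+14+28+23+27 = 126
Grove→Pine→Milton→Ash→Fenby→Alder→Grove: 5+29+14+32+23+19 = 122
Grove→Pine→Milton→Fenby→Alder→Ash→Grove: 5+29+35+23+28+20 = 140
Grove→Pine→Milton→Fenby→Ash→Alder→Grove: 5+29+35+32+28+19 = 148
Grove→Pine→Ash→Alder→Milton→Fenby→Grove: 5+17+28+30+35+27 = 142
Grove→Pine→Ash→Alder→Fenby→Milton→Grove: 5+17+28+23+35+28 = 136
… (46 more)
The minimum is 111.
One optimal route: Grove → Pine → Alder → Fenby → Milton → Ash → Grove (or its reverse).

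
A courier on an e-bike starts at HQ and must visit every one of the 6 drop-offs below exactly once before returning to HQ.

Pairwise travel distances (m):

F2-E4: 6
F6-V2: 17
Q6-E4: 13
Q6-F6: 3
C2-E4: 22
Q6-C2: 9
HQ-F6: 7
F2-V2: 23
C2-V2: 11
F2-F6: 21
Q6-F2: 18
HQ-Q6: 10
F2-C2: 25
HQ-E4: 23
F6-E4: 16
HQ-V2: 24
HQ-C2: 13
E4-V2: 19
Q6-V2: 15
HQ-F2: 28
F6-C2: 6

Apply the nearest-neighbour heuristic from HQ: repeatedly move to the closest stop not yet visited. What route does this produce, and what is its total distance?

From HQ: distances to unvisited — F6=7, Q6=10, C2=13, E4=23, V2=24, F2=28. Nearest is F6 (7).
From F6: distances to unvisited — Q6=3, C2=6, E4=16, V2=17, F2=21. Nearest is Q6 (3).
From Q6: distances to unvisited — C2=9, E4=13, V2=15, F2=18. Nearest is C2 (9).
From C2: distances to unvisited — V2=11, E4=22, F2=25. Nearest is V2 (11).
From V2: distances to unvisited — E4=19, F2=23. Nearest is E4 (19).
From E4: distances to unvisited — F2=6. Nearest is F2 (6).
Return F2→HQ: 28.
Total = 7 + 3 + 9 + 11 + 19 + 6 + 28 = 83.

Nearest-neighbour total = 83 m; route HQ → F6 → Q6 → C2 → V2 → E4 → F2 → HQ.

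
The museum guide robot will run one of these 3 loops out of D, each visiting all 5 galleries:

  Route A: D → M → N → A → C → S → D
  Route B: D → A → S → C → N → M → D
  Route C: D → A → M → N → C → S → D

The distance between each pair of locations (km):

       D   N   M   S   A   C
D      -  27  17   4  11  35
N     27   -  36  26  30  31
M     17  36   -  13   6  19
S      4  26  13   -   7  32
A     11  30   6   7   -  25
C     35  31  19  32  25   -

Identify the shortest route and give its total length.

Route A: 17 + 36 + 30 + 25 + 32 + 4 = 144
Route B: 11 + 7 + 32 + 31 + 36 + 17 = 134
Route C: 11 + 6 + 36 + 31 + 32 + 4 = 120

120 km — Route C is the shortest.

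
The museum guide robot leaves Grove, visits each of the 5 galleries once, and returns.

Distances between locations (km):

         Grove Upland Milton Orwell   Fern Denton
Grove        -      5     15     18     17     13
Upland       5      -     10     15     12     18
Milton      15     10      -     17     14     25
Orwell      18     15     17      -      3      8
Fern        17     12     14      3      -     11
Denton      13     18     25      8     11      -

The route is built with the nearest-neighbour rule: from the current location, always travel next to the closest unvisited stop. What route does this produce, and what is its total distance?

Total distance 53 km via the nearest-neighbour route Grove → Upland → Milton → Fern → Orwell → Denton → Grove.

Grove → [Upland:5 / Denton:13 / Milton:15 / Fern:17 / Orwell:18] → Upland (5)
Upland → [Milton:10 / Fern:12 / Orwell:15 / Denton:18] → Milton (10)
Milton → [Fern:14 / Orwell:17 / Denton:25] → Fern (14)
Fern → [Orwell:3 / Denton:11] → Orwell (3)
Orwell → [Denton:8] → Denton (8)
Return Denton→Grove: 13.
Total = 5 + 10 + 14 + 3 + 8 + 13 = 53.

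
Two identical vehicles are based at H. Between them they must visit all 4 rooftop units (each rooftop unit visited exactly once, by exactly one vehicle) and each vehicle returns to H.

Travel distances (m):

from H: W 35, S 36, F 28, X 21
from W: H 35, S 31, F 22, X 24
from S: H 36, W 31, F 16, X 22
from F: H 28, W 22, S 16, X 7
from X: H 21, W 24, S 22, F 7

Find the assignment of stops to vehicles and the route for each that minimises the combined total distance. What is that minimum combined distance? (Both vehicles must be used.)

150 m — the smallest possible combined total.

There are 2^3 − 1 = 7 ways to divide the 4 stops into two non-empty groups. For each, the best each vehicle can do is its own shortest tour through its group:
  {W} + {S, F, X}: 70 + 80 = 150
  {S} + {W, F, X}: 72 + 85 = 157
  {W, S} + {F, X}: 102 + 56 = 158
  {F} + {W, S, X}: 56 + 109 = 165
  {W, F} + {S, X}: 85 + 79 = 164
  {S, F} + {W, X}: 80 + 80 = 160
  … (7 splits in total)
Best: vehicle 1 H → W → H = 70; vehicle 2 H → S → F → X → H = 80; combined 150.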